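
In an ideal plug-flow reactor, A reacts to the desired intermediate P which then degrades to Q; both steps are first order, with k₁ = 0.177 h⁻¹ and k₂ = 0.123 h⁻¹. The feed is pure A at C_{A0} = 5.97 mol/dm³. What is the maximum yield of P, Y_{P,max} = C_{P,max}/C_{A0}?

0.436

At the optimum, C_{P,max}/C_{A0} = (k₁/k₂)^[k₂/(k₂−k₁)].
= (0.177/0.123)^(0.123/(0.123−0.177)) = (1.439)^(-2.278) = 0.4365.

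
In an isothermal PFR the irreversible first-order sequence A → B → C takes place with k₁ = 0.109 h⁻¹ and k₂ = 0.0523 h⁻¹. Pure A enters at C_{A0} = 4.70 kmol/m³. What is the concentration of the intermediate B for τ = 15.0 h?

2.36 kmol/m³

For first-order series with pure A initially, C_B(τ) = k₁C_{A0}/(k₂−k₁)·(e^(−k₁τ) − e^(−k₂τ)).
e^(−k₁τ) = e^(−0.109×15.0) = e^(−1.635) = 0.1950; e^(−k₂τ) = e^(−0.7845) = 0.4563.
C_B = 0.109×4.70/(0.0523−0.109) × (0.1950−0.4563) = (-9.035)×(-0.2614) = 2.362 kmol/m³.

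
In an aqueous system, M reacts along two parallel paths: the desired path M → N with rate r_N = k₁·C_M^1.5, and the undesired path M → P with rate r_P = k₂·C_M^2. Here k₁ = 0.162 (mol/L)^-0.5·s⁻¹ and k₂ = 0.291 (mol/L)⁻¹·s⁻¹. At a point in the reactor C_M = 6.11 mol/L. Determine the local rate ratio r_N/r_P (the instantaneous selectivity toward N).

S_{N/P} = r_N/r_P = (k₁·C_M^1.5)/(k₂·C_M^2) = (k₁/k₂)·C_M^-0.5.
= (0.162×6.110^1.5) / (0.291×6.110^2) = 2.447/10.86 = 0.225.
The undesired path is higher order in M, so low C_M (CSTR or dilute feed) favours N.

0.225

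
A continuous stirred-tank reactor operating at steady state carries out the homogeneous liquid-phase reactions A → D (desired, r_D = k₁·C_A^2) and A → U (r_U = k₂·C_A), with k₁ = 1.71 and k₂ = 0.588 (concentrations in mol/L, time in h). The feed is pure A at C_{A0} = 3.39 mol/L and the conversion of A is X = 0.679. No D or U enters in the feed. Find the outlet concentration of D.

1.75 mol/L

Exit C_A = C_{A0}(1−X) = 3.39×0.321 = 1.088 mol/L.
Rates in a CSTR are evaluated at the outlet concentration: r_D = 1.71×1.088^2 = 2.025, r_U = 0.588×1.088 = 0.6399.
Fraction of consumed A going to D: r_D/(r_D+r_U) = 0.7599.
C_D = 0.7599·C_{A0}·X = 0.7599×3.39×0.679 = 1.75 mol/L.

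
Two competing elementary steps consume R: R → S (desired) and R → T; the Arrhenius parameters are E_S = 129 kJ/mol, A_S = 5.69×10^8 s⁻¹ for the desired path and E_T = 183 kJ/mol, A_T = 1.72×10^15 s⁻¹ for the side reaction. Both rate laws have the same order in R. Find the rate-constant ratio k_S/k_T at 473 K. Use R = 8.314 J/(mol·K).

0.304

Since both paths have the same order in R, the concentration cancels and S_{S/T} = k_S/k_T = (A_S/A_T)·exp[(E_T−E_S)/(RT)].
(E_T−E_S)/(RT) = (183−129)×10³/(8.314×473) = 54000/3933 = 13.73.
k_S/k_T = (5.69×10^8/1.72×10^15)·exp(13.73) = 3.308×10^-7 × 9.196×10^5 = 0.304.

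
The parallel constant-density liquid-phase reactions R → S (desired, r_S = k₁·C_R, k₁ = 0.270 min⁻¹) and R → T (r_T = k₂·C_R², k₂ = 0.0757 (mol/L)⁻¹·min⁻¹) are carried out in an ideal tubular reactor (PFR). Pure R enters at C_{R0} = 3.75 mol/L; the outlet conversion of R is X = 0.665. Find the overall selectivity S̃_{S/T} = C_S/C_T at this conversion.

1.48

C_R = C_{R0}(1−X) = 1.256 mol/L.
Along a PFR/batch, dC_S/dC_R = −r_S/(r_S+r_T) = −k₁/(k₁+k₂·C_R).
Integrating from C_{R0} to C_R: C_S = (0.270/0.0757)·ln[(0.270+0.0757·3.75)/(0.270+0.0757·1.26)] = 3.567·ln(0.5539/0.3651) = 1.487 mol/L.
C_T = (C_{R0}−C_R)−C_S = 1.007 mol/L; S̃_{S/T} = 1.487/1.007 = 1.48.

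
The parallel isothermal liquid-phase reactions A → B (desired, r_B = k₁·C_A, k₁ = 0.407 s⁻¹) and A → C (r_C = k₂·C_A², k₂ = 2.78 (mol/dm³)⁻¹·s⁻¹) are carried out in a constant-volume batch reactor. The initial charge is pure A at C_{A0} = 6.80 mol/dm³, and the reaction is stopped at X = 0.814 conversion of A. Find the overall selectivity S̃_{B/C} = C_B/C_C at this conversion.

C_A = C_{A0}(1−X) = 1.265 mol/dm³.
Along a PFR/batch, dC_B/dC_A = −r_B/(r_B+r_C) = −k₁/(k₁+k₂·C_A).
Integrating from C_{A0} to C_A: C_B = (0.407/2.78)·ln[(0.407+2.78·6.80)/(0.407+2.78·1.26)] = 0.1464·ln(19.31/3.923) = 0.2333 mol/dm³.
C_C = (C_{A0}−C_A)−C_B = 5.302 mol/dm³; S̃_{B/C} = 0.2333/5.302 = 0.0440.

0.0440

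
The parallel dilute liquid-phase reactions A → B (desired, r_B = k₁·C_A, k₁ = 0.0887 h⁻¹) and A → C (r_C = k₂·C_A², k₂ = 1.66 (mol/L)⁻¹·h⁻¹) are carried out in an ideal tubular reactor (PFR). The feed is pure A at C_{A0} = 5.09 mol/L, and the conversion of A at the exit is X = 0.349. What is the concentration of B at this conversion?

C_A = C_{A0}(1−X) = 3.314 mol/L.
Along a PFR/batch, dC_B/dC_A = −r_B/(r_B+r_C) = −k₁/(k₁+k₂·C_A).
Integrating from C_{A0} to C_A: C_B = (0.0887/1.66)·ln[(0.0887+1.66·5.09)/(0.0887+1.66·3.31)] = 0.05343·ln(8.538/5.589) = 0.02264 mol/L.

0.0226 mol/L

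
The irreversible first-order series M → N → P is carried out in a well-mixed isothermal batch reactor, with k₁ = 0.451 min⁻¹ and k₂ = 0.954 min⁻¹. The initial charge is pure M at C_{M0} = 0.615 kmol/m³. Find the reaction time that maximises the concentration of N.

1.49 min

Setting dC_N/dt = 0 gives t_opt = ln(k₂/k₁)/(k₂−k₁).
= ln(0.954/0.451)/(0.954−0.451) = ln(2.115)/0.5030 = 0.7492/0.5030 = 1.49 min.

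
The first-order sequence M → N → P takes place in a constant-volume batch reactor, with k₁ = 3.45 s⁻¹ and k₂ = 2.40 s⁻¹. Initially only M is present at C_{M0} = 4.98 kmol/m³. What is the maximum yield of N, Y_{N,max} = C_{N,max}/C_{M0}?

0.436

Evaluating C_N at t_opt = ln(k₂/k₁)/(k₂−k₁) gives C_{N,max}/C_{M0} = (k₁/k₂)^[k₂/(k₂−k₁)].
= (3.45/2.40)^(2.40/(2.40−3.45)) = (1.438)^(-2.286) = 0.4363.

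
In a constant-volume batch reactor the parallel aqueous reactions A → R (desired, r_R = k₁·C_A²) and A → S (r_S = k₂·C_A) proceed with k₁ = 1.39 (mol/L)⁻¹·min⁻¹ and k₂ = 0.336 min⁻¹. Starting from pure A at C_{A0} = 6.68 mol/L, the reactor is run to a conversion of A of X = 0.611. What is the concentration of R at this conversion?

C_A = C_{A0}(1−X) = 2.599 mol/L.
Along a PFR/batch, dC_S/dC_A = −r_S/(r_R+r_S) = −k₂/(k₂+k₁·C_A).
Integrating from C_{A0} to C_A: C_S = (0.336/1.39)·ln[(0.336+1.39·6.68)/(0.336+1.39·2.60)] = 0.2417·ln(9.621/3.948) = 0.2153 mol/L.
Then C_R = (C_{A0}−C_A) − C_S = 4.081 − 0.2153 = 3.866 mol/L.

3.87 mol/L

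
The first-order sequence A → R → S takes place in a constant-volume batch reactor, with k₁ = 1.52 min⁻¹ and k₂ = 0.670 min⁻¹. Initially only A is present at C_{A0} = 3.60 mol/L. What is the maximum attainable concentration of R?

1.89 mol/L

Evaluating C_R at t_opt = ln(k₂/k₁)/(k₂−k₁) gives C_{R,max}/C_{A0} = (k₁/k₂)^[k₂/(k₂−k₁)].
= (1.52/0.670)^(0.670/(0.670−1.52)) = (2.269)^(-0.7882) = 0.5243.
C_{R,max} = 0.5243×3.60 = 1.89 mol/L.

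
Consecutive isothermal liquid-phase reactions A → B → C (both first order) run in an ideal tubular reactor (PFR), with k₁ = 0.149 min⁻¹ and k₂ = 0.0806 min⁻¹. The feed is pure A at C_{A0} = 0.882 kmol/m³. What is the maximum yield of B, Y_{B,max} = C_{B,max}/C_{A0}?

Evaluating C_B at τ_opt = ln(k₂/k₁)/(k₂−k₁) gives C_{B,max}/C_{A0} = (k₁/k₂)^[k₂/(k₂−k₁)].
= (0.149/0.0806)^(0.0806/(0.0806−0.149)) = (1.849)^(-1.178) = 0.4848.

0.485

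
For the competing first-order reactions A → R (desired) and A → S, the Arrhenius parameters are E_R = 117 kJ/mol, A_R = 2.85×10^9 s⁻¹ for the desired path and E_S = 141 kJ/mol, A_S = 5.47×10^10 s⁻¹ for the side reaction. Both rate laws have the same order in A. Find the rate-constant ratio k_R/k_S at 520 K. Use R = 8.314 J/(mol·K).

Since both paths have the same order in A, the concentration cancels and S_{R/S} = k_R/k_S = (A_R/A_S)·exp[(E_S−E_R)/(RT)].
(E_S−E_R)/(RT) = (141−117)×10³/(8.314×520) = 24000/4323 = 5.551.
k_R/k_S = (2.85×10^9/5.47×10^10)·exp(5.551) = 0.05210 × 257.6 = 13.4.
Since E_R < E_S, lowering the temperature improves selectivity toward R.

13.4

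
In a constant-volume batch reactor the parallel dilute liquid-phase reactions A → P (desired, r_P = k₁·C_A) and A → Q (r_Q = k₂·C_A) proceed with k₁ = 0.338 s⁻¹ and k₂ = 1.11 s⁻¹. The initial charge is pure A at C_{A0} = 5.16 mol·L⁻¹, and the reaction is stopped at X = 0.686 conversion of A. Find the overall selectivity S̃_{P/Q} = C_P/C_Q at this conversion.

0.305

C_A = C_{A0}(1−X) = 1.620 mol·L⁻¹.
Both paths are first order in A, so the instantaneous fraction to P is constant: dC_P/d(−C_A) = k₁/(k₁+k₂) = 0.2334.
C_P = 0.2334·(C_{A0}−C_A) = 0.2334×3.540 = 0.826 mol·L⁻¹.
C_Q = (C_{A0}−C_A)−C_P = 2.713 mol·L⁻¹; S̃_{P/Q} = 0.8263/2.713 = 0.305.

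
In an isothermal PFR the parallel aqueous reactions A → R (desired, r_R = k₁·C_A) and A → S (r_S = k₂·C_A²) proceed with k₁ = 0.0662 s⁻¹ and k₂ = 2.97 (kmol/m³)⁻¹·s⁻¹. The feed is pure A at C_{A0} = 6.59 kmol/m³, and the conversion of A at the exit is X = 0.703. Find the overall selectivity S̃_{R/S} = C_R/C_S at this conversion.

C_A = C_{A0}(1−X) = 1.957 kmol/m³.
Along a PFR/batch, dC_R/dC_A = −r_R/(r_R+r_S) = −k₁/(k₁+k₂·C_A).
Integrating from C_{A0} to C_A: C_R = (0.0662/2.97)·ln[(0.0662+2.97·6.59)/(0.0662+2.97·1.96)] = 0.02229·ln(19.64/5.879) = 0.02688 kmol/m³.
C_S = (C_{A0}−C_A)−C_R = 4.606 kmol/m³; S̃_{R/S} = 0.02688/4.606 = 0.00584.

0.00584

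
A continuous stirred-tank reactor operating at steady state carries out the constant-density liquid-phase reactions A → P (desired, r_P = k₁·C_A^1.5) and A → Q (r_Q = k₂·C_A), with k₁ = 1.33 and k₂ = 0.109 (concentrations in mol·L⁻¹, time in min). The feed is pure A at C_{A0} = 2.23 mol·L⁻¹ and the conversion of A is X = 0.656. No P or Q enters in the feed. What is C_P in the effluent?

Exit C_A = C_{A0}(1−X) = 2.23×0.344 = 0.7671 mol·L⁻¹.
A CSTR operates uniformly at the exit composition, giving r_P = 0.8936 and r_Q = 0.08362 (each k·C_A^n at C_A = 0.7671).
Fraction of consumed A going to P: r_P/(r_P+r_Q) = 0.9144.
C_P = 0.9144·C_{A0}·X = 0.9144×2.23×0.656 = 1.34 mol·L⁻¹.

1.34 mol·L⁻¹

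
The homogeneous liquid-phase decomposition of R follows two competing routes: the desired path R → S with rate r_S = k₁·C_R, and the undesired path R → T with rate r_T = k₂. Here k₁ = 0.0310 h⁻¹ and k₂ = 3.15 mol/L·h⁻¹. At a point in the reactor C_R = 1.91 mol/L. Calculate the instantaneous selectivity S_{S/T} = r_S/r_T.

0.0188

S_{S/T} = r_S/r_T = (k₁·C_R)/(k₂) = (k₁/k₂)·C_R.
= (0.0310×1.910) / (3.15) = 0.05921/3.150 = 0.0188.
Since the desired path is higher order in R, keeping C_R high (PFR or concentrated feed) favours S.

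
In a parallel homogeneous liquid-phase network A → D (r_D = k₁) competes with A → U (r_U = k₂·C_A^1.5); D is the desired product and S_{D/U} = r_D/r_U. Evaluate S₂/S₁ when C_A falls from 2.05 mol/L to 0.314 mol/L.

S_{D/U} = (k₁/k₂)·C_A^-1.5, so S₂/S₁ = (C_{A,2}/C_{A,1})^-1.5.
= (0.314/2.05)^(-1.5) = (0.1532)^(-1.5) = 16.7.
Selectivity toward D rises as C_A falls — low-concentration operation is favoured.

16.7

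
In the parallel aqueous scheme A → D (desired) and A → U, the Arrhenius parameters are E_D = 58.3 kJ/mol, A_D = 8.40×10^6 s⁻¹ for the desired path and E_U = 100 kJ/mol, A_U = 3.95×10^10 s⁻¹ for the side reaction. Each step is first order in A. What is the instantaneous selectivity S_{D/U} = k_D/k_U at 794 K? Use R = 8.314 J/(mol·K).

0.118

With equal orders, S_{D/U} = k_D/k_U = (A_D/A_U)·exp[(E_U−E_D)/(RT)].
(E_U−E_D)/(RT) = (100−58.3)×10³/(8.314×794) = 41700/6601 = 6.317.
k_D/k_U = (8.40×10^6/3.95×10^10)·exp(6.317) = 2.127×10^-4 × 553.9 = 0.118.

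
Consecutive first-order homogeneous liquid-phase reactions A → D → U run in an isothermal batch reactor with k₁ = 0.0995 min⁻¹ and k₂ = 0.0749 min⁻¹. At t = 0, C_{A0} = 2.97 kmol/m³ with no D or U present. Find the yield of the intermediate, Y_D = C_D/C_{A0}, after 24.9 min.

The intermediate concentration in a first-order A→B→C sequence is C_D = k₁C_{A0}(e^(−k₁t) − e^(−k₂t))/(k₂−k₁).
e^(−k₁t) = e^(−0.0995×24.9) = e^(−2.478) = 0.08395; e^(−k₂t) = e^(−1.865) = 0.1549.
C_D = 0.0995×2.97/(0.0749−0.0995) × (0.08395−0.1549) = (-12.01)×(-0.07095) = 0.8523 kmol/m³.
Y_D = C_D/C_{A0} = 0.8523/2.97 = 0.287.

0.287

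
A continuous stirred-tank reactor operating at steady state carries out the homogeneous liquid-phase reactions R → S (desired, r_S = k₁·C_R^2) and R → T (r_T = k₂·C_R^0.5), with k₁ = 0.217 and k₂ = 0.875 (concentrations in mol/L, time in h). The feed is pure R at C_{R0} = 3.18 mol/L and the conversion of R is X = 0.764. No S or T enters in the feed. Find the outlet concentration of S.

0.337 mol/L

Exit C_R = C_{R0}(1−X) = 3.18×0.236 = 0.7505 mol/L.
In a CSTR the entire volume is at exit conditions, so r_S = 0.217×0.7505^2 = 0.1222 and r_T = 0.875×0.7505^0.5 = 0.7580.
Fraction of consumed R going to S: r_S/(r_S+r_T) = 0.1388.
C_S = 0.1388·C_{R0}·X = 0.1388×3.18×0.764 = 0.337 mol/L.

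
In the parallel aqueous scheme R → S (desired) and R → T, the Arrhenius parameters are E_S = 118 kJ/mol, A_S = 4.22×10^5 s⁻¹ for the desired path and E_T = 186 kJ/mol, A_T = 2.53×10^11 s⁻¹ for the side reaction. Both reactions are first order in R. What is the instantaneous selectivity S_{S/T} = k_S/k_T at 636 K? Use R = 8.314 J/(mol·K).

0.642

With equal orders, S_{S/T} = k_S/k_T = (A_S/A_T)·exp[(E_T−E_S)/(RT)].
(E_T−E_S)/(RT) = (186−118)×10³/(8.314×636) = 68000/5288 = 12.86.
k_S/k_T = (4.22×10^5/2.53×10^11)·exp(12.86) = 1.668×10^-6 × 3.846×10^5 = 0.642.
Since E_S < E_T, lowering the temperature improves selectivity toward S.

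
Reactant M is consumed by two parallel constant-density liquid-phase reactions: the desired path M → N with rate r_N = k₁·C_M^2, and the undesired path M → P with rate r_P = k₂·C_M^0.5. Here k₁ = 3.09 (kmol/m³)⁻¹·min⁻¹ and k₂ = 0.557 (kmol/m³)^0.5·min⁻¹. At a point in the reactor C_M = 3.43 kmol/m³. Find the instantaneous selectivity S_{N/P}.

S_{N/P} = r_N/r_P = (k₁·C_M^2)/(k₂·C_M^0.5) = (k₁/k₂)·C_M^1.5.
= (3.09×3.430^2) / (0.557×3.430^0.5) = 36.35/1.032 = 35.2.

35.2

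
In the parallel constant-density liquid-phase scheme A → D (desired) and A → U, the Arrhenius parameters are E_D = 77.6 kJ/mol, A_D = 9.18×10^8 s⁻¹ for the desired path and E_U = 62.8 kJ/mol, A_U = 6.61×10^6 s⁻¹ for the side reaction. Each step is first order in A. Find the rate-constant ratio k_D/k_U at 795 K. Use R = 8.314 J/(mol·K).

14.8

k_D/k_U = (A_D/A_U)·exp[−(E_D−E_U)/(RT)] = (A_D/A_U)·exp[(E_U−E_D)/(RT)].
(E_U−E_D)/(RT) = (62.8−77.6)×10³/(8.314×795) = -14800/6610 = -2.239.
k_D/k_U = (9.18×10^8/6.61×10^6)·exp(-2.239) = 138.9 × 0.1065 = 14.8.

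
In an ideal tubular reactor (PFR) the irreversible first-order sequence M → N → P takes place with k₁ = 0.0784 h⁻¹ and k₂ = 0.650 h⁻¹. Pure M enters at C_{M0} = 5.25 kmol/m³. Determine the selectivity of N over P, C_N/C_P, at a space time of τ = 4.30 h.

0.455

For first-order series with pure M initially, C_N(τ) = k₁C_{M0}/(k₂−k₁)·(e^(−k₁τ) − e^(−k₂τ)).
e^(−k₁τ) = e^(−0.0784×4.30) = e^(−0.3371) = 0.7138; e^(−k₂τ) = e^(−2.795) = 0.06111.
C_N = 0.0784×5.25/(0.650−0.0784) × (0.7138−0.06111) = 0.7201×0.6527 = 0.4700 kmol/m³.
C_M = C_{M0}e^(−k₁τ) = 3.748 kmol/m³, so C_P = C_{M0}−C_M−C_N = 1.032 kmol/m³; C_N/C_P = 0.455.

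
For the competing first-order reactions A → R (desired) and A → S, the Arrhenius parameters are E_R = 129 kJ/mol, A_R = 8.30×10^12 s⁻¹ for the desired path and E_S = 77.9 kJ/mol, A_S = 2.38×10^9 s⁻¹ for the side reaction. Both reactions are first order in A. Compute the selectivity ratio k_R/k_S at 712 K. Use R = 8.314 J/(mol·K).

Since both paths have the same order in A, the concentration cancels and S_{R/S} = k_R/k_S = (A_R/A_S)·exp[(E_S−E_R)/(RT)].
(E_S−E_R)/(RT) = (77.9−129)×10³/(8.314×712) = -51100/5920 = -8.632.
k_R/k_S = (8.30×10^12/2.38×10^9)·exp(-8.632) = 3487 × 1.782×10^-4 = 0.622.

0.622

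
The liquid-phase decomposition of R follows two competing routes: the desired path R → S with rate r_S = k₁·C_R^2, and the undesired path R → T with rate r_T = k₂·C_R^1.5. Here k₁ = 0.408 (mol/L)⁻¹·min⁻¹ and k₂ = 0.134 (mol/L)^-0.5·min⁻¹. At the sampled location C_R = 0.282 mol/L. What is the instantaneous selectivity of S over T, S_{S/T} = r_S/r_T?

1.62

S_{S/T} = r_S/r_T = (k₁·C_R^2)/(k₂·C_R^1.5) = (k₁/k₂)·C_R^0.5.
= (0.408×0.2820^2) / (0.134×0.2820^1.5) = 0.03245/0.02007 = 1.62.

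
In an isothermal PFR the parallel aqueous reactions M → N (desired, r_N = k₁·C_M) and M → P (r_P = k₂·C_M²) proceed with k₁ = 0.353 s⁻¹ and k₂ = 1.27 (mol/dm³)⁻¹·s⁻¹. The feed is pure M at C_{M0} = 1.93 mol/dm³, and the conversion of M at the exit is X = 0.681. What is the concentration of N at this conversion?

0.251 mol/dm³

C_M = C_{M0}(1−X) = 0.6157 mol/dm³.
Along a PFR/batch, dC_N/dC_M = −r_N/(r_N+r_P) = −k₁/(k₁+k₂·C_M).
Integrating from C_{M0} to C_M: C_N = (0.353/1.27)·ln[(0.353+1.27·1.93)/(0.353+1.27·0.616)] = 0.2780·ln(2.804/1.135) = 0.2514 mol/dm³.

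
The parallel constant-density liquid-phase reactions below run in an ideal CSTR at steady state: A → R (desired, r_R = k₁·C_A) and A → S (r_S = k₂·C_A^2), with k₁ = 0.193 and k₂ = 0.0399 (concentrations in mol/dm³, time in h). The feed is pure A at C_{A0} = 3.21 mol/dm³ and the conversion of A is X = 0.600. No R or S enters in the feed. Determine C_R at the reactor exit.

Exit C_A = C_{A0}(1−X) = 3.21×0.400 = 1.284 mol/dm³.
A CSTR operates uniformly at the exit composition, giving r_R = 0.2478 and r_S = 0.06578 (each k·C_A^n at C_A = 1.284).
Fraction of consumed A going to R: r_R/(r_R+r_S) = 0.7902.
C_R = 0.7902·C_{A0}·X = 0.7902×3.21×0.600 = 1.52 mol/dm³.

1.52 mol/dm³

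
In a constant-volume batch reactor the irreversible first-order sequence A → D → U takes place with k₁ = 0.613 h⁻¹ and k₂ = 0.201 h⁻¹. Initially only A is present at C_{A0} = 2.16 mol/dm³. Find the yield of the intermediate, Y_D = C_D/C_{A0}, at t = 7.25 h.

The intermediate concentration in a first-order A→B→C sequence is C_D = k₁C_{A0}(e^(−k₁t) − e^(−k₂t))/(k₂−k₁).
e^(−k₁t) = e^(−0.613×7.25) = e^(−4.444) = 0.01175; e^(−k₂t) = e^(−1.457) = 0.2329.
C_D = 0.613×2.16/(0.201−0.613) × (0.01175−0.2329) = (-3.214)×(-0.2211) = 0.7107 mol/dm³.
Y_D = C_D/C_{A0} = 0.7107/2.16 = 0.329.

0.329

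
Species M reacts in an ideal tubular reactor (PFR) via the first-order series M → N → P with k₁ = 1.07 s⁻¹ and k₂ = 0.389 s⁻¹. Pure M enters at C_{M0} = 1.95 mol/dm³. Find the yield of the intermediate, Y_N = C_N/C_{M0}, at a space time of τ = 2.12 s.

0.526

The intermediate concentration in a first-order A→B→C sequence is C_N = k₁C_{M0}(e^(−k₁τ) − e^(−k₂τ))/(k₂−k₁).
e^(−k₁τ) = e^(−1.07×2.12) = e^(−2.268) = 0.1035; e^(−k₂τ) = e^(−0.8247) = 0.4384.
C_N = 1.07×1.95/(0.389−1.07) × (0.1035−0.4384) = (-3.064)×(-0.3349) = 1.026 mol/dm³.
Y_N = C_N/C_{M0} = 1.026/1.95 = 0.526.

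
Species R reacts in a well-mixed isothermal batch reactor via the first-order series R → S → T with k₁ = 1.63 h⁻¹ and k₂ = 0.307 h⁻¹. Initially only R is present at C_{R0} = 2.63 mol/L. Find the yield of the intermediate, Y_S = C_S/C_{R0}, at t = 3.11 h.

0.466

Solving the coupled first-order balances gives C_S(t) = [k₁/(k₂−k₁)]·C_{R0}·(e^(−k₁t) − e^(−k₂t)).
e^(−k₁t) = e^(−1.63×3.11) = e^(−5.069) = 0.006287; e^(−k₂t) = e^(−0.9548) = 0.3849.
C_S = 1.63×2.63/(0.307−1.63) × (0.006287−0.3849) = (-3.240)×(-0.3786) = 1.227 mol/L.
Y_S = C_S/C_{R0} = 1.227/2.63 = 0.466.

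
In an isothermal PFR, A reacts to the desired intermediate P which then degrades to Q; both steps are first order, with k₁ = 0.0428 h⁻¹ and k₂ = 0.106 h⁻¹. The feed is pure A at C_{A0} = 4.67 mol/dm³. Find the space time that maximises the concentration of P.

14.3 h

The intermediate peaks when r₁ = r₂, i.e. k₁e^(−k₁τ) = k₂e^(−k₂τ), giving τ_opt = ln(k₂/k₁)/(k₂−k₁).
= ln(0.106/0.0428)/(0.106−0.0428) = ln(2.477)/0.06320 = 0.9069/0.06320 = 14.3 h.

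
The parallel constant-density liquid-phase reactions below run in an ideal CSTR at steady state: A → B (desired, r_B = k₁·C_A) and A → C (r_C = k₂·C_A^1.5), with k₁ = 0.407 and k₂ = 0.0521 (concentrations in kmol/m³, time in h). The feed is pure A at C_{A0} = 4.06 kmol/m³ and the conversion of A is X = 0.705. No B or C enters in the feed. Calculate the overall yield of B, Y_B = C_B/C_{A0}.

0.618

Exit C_A = C_{A0}(1−X) = 4.06×0.295 = 1.198 kmol/m³.
In a CSTR the entire volume is at exit conditions, so r_B = 0.407×1.198 = 0.4875 and r_C = 0.0521×1.198^1.5 = 0.06829.
Fraction of consumed A going to B: r_B/(r_B+r_C) = 0.8771.
C_B = 0.8771·C_{A0}·X = 0.8771×4.06×0.705 = 2.51 kmol/m³; Y_B = C_B/C_{A0} = 0.618.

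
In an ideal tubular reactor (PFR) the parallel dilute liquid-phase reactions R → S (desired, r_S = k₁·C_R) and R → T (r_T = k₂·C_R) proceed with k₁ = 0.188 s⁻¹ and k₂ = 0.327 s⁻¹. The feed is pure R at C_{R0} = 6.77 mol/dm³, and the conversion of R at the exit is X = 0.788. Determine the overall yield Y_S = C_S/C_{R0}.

0.288

C_R = C_{R0}(1−X) = 1.435 mol/dm³.
Both paths are first order in R, so the instantaneous fraction to S is constant: dC_S/d(−C_R) = k₁/(k₁+k₂) = 0.3650.
C_S = 0.3650·(C_{R0}−C_R) = 0.3650×5.335 = 1.95 mol/dm³.
Y_S = C_S/C_{R0} = 1.947/6.77 = 0.288.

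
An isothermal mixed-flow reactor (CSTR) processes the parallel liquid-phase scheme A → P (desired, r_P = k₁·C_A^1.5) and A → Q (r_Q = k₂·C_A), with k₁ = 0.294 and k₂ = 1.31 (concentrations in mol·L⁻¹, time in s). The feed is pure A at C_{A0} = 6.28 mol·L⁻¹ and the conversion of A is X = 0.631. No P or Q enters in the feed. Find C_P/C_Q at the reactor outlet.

Exit C_A = C_{A0}(1−X) = 6.28×0.369 = 2.317 mol·L⁻¹.
Rates in a CSTR are evaluated at the outlet concentration: r_P = 0.294×2.317^1.5 = 1.037, r_Q = 1.31×2.317 = 3.036.
Overall selectivity = C_P/C_Q = r_Pτ/(r_Qτ) = r_P/r_Q = 0.342.

0.342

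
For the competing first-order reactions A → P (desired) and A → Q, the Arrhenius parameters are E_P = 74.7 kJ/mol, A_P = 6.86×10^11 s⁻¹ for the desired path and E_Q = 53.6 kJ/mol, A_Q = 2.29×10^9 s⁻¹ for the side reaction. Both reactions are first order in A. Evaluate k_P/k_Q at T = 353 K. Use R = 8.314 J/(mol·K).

k_P/k_Q = (A_P/A_Q)·exp[−(E_P−E_Q)/(RT)] = (A_P/A_Q)·exp[(E_Q−E_P)/(RT)].
(E_Q−E_P)/(RT) = (53.6−74.7)×10³/(8.314×353) = -21100/2935 = -7.189.
k_P/k_Q = (6.86×10^11/2.29×10^9)·exp(-7.189) = 299.6 × 7.545×10^-4 = 0.226.

0.226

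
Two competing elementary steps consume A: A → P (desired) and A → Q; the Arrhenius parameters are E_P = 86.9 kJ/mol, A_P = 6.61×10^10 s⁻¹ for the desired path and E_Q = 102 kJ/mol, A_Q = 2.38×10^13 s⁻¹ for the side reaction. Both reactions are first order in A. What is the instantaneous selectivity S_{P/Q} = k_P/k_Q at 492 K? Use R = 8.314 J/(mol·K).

With equal orders, S_{P/Q} = k_P/k_Q = (A_P/A_Q)·exp[(E_Q−E_P)/(RT)].
(E_Q−E_P)/(RT) = (102−86.9)×10³/(8.314×492) = 15100/4090 = 3.691.
k_P/k_Q = (6.61×10^10/2.38×10^13)·exp(3.691) = 0.002777 × 40.10 = 0.111.
Since E_P < E_Q, lowering the temperature improves selectivity toward P.

0.111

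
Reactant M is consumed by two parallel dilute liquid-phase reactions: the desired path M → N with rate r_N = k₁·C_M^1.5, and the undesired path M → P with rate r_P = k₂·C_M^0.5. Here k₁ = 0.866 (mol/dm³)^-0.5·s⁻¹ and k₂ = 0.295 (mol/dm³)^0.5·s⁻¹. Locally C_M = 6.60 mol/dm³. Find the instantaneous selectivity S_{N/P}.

19.4

S_{N/P} = r_N/r_P = (k₁·C_M^1.5)/(k₂·C_M^0.5) = (k₁/k₂)·C_M.
= (0.866×6.600^1.5) / (0.295×6.600^0.5) = 14.68/0.7579 = 19.4.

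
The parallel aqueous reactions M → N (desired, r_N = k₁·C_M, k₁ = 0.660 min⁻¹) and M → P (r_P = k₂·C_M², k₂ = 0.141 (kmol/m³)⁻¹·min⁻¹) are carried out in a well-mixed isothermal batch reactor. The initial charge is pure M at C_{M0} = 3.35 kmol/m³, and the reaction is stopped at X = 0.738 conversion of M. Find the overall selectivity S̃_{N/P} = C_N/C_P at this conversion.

2.30

C_M = C_{M0}(1−X) = 0.8777 kmol/m³.
Along a PFR/batch, dC_N/dC_M = −r_N/(r_N+r_P) = −k₁/(k₁+k₂·C_M).
Integrating from C_{M0} to C_M: C_N = (0.660/0.141)·ln[(0.660+0.141·3.35)/(0.660+0.141·0.878)] = 4.681·ln(1.132/0.7838) = 1.722 kmol/m³.
C_P = (C_{M0}−C_M)−C_N = 0.7500 kmol/m³; S̃_{N/P} = 1.722/0.7500 = 2.30.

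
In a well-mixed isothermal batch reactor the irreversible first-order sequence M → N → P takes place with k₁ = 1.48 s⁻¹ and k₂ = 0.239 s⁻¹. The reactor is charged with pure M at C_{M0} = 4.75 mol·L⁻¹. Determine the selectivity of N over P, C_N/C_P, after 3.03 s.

1.33

Solving the coupled first-order balances gives C_N(t) = [k₁/(k₂−k₁)]·C_{M0}·(e^(−k₁t) − e^(−k₂t)).
e^(−k₁t) = e^(−1.48×3.03) = e^(−4.484) = 0.01128; e^(−k₂t) = e^(−0.7242) = 0.4847.
C_N = 1.48×4.75/(0.239−1.48) × (0.01128−0.4847) = (-5.665)×(-0.4734) = 2.682 mol·L⁻¹.
C_M = C_{M0}e^(−k₁t) = 0.05360 mol·L⁻¹, so C_P = C_{M0}−C_M−C_N = 2.014 mol·L⁻¹; C_N/C_P = 1.33.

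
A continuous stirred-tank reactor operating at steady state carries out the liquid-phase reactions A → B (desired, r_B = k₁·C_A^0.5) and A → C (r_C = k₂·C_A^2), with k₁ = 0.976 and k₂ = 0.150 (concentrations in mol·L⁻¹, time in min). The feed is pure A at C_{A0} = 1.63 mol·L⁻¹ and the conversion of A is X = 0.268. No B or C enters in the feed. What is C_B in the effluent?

Exit C_A = C_{A0}(1−X) = 1.63×0.732 = 1.193 mol·L⁻¹.
Rates in a CSTR are evaluated at the outlet concentration: r_B = 0.976×1.193^0.5 = 1.066, r_C = 0.150×1.193^2 = 0.2135.
Fraction of consumed A going to B: r_B/(r_B+r_C) = 0.8331.
C_B = 0.8331·C_{A0}·X = 0.8331×1.63×0.268 = 0.364 mol·L⁻¹.

0.364 mol·L⁻¹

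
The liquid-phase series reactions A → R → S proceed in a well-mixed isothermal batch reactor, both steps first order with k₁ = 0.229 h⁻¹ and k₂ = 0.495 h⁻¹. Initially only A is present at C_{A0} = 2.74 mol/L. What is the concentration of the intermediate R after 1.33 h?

The intermediate concentration in a first-order A→B→C sequence is C_R = k₁C_{A0}(e^(−k₁t) − e^(−k₂t))/(k₂−k₁).
e^(−k₁t) = e^(−0.229×1.33) = e^(−0.3046) = 0.7374; e^(−k₂t) = e^(−0.6583) = 0.5177.
C_R = 0.229×2.74/(0.495−0.229) × (0.7374−0.5177) = 2.359×0.2197 = 0.5183 mol/L.

0.518 mol/L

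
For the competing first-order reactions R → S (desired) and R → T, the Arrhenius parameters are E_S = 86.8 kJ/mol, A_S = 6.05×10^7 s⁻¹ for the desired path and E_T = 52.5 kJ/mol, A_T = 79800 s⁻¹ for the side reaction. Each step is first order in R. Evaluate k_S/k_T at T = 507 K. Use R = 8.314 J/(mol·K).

0.222

Since both paths have the same order in R, the concentration cancels and S_{S/T} = k_S/k_T = (A_S/A_T)·exp[(E_T−E_S)/(RT)].
(E_T−E_S)/(RT) = (52.5−86.8)×10³/(8.314×507) = -34300/4215 = -8.137.
k_S/k_T = (6.05×10^7/79800)·exp(-8.137) = 758.1 × 2.924×10^-4 = 0.222.
Since E_S > E_T, raising the temperature improves selectivity toward S.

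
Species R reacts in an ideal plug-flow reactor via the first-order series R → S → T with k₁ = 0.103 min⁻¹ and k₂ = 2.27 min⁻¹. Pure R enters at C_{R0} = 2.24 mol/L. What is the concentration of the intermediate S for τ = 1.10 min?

The intermediate concentration in a first-order A→B→C sequence is C_S = k₁C_{R0}(e^(−k₁τ) − e^(−k₂τ))/(k₂−k₁).
e^(−k₁τ) = e^(−0.103×1.10) = e^(−0.1133) = 0.8929; e^(−k₂τ) = e^(−2.497) = 0.08233.
C_S = 0.103×2.24/(2.27−0.103) × (0.8929−0.08233) = 0.1065×0.8106 = 0.08630 mol/L.

0.0863 mol/L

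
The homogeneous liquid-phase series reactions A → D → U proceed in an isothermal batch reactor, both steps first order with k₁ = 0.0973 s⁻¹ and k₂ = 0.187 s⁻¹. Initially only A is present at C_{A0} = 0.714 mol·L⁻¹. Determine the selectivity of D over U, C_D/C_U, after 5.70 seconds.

1.41

For first-order series with pure A initially, C_D(t) = k₁C_{A0}/(k₂−k₁)·(e^(−k₁t) − e^(−k₂t)).
e^(−k₁t) = e^(−0.0973×5.70) = e^(−0.5546) = 0.5743; e^(−k₂t) = e^(−1.066) = 0.3444.
C_D = 0.0973×0.714/(0.187−0.0973) × (0.5743−0.3444) = 0.7745×0.2299 = 0.1780 mol·L⁻¹.
C_A = C_{A0}e^(−k₁t) = 0.4100 mol·L⁻¹, so C_U = C_{A0}−C_A−C_D = 0.1259 mol·L⁻¹; C_D/C_U = 1.41.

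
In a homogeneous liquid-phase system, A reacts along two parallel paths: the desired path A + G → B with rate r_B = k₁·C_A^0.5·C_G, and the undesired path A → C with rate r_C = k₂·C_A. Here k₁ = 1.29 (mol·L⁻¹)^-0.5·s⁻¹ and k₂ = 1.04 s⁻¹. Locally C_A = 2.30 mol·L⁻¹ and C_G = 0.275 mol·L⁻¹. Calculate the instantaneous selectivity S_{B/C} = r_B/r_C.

0.225

S_{B/C} = r_B/r_C = (k₁·C_A^0.5·C_G)/(k₂·C_A) = (k₁/k₂)·C_A^-0.5·C_G.
= (1.29×2.300^0.5×0.2750) / (1.04×2.300) = 0.5380/2.392 = 0.225.
The undesired path is higher order in A, so low C_A (CSTR or dilute feed) favours B.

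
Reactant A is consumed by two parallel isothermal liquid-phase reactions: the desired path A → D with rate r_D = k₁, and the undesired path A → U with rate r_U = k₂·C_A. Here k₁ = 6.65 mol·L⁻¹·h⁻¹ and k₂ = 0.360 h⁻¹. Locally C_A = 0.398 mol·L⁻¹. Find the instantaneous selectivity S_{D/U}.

S_{D/U} = r_D/r_U = (k₁)/(k₂·C_A) = (k₁/k₂)·C_A⁻¹.
= (6.65) / (0.360×0.3980) = 6.650/0.1433 = 46.4.

46.4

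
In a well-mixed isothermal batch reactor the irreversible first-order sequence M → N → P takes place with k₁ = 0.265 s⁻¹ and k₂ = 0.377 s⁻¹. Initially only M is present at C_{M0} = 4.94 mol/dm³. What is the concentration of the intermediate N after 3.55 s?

1.50 mol/dm³

For first-order series with pure M initially, C_N(t) = k₁C_{M0}/(k₂−k₁)·(e^(−k₁t) − e^(−k₂t)).
e^(−k₁t) = e^(−0.265×3.55) = e^(−0.9407) = 0.3903; e^(−k₂t) = e^(−1.338) = 0.2623.
C_N = 0.265×4.94/(0.377−0.265) × (0.3903−0.2623) = 11.69×0.1281 = 1.497 mol/dm³.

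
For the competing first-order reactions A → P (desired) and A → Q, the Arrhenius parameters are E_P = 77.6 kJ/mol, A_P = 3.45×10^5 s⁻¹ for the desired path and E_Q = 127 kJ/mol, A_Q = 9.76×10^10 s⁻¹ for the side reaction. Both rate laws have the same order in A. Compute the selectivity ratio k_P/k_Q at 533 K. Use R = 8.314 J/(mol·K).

k_P/k_Q = (A_P/A_Q)·exp[−(E_P−E_Q)/(RT)] = (A_P/A_Q)·exp[(E_Q−E_P)/(RT)].
(E_Q−E_P)/(RT) = (127−77.6)×10³/(8.314×533) = 49400/4431 = 11.15.
k_P/k_Q = (3.45×10^5/9.76×10^10)·exp(11.15) = 3.535×10^-6 × 69412 = 0.245.
Since E_P < E_Q, lowering the temperature improves selectivity toward P.

0.245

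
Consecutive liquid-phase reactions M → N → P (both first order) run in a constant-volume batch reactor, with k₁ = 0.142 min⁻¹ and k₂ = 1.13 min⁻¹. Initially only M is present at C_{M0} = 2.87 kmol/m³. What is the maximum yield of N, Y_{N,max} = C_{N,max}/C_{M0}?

At the optimum, C_{N,max}/C_{M0} = (k₁/k₂)^[k₂/(k₂−k₁)].
= (0.142/1.13)^(1.13/(1.13−0.142)) = (0.1257)^(1.144) = 0.09327.

0.0933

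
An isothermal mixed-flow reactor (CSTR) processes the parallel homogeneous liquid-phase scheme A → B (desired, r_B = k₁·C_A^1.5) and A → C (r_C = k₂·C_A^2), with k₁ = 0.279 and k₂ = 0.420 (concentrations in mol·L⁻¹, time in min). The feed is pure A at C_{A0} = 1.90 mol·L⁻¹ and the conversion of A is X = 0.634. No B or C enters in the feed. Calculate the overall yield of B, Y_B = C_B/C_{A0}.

Exit C_A = C_{A0}(1−X) = 1.90×0.366 = 0.6954 mol·L⁻¹.
In a CSTR the entire volume is at exit conditions, so r_B = 0.279×0.6954^1.5 = 0.1618 and r_C = 0.420×0.6954^2 = 0.2031.
Fraction of consumed A going to B: r_B/(r_B+r_C) = 0.4434.
C_B = 0.4434·C_{A0}·X = 0.4434×1.90×0.634 = 0.534 mol·L⁻¹; Y_B = C_B/C_{A0} = 0.281.

0.281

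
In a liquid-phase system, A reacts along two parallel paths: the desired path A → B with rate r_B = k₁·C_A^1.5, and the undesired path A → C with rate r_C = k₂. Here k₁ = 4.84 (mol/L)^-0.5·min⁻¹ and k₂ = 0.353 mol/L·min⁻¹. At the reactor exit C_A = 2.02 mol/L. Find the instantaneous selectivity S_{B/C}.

S_{B/C} = r_B/r_C = (k₁·C_A^1.5)/(k₂) = (k₁/k₂)·C_A^1.5.
= (4.84×2.020^1.5) / (0.353) = 13.90/0.3530 = 39.4.

39.4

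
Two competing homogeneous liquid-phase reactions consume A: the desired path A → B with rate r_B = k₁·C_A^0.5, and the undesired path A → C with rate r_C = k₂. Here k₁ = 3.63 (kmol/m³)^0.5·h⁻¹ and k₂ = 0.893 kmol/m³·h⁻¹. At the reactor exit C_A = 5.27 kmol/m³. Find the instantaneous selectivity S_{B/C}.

9.33

S_{B/C} = r_B/r_C = (k₁·C_A^0.5)/(k₂) = (k₁/k₂)·C_A^0.5.
= (3.63×5.270^0.5) / (0.893) = 8.333/0.8930 = 9.33.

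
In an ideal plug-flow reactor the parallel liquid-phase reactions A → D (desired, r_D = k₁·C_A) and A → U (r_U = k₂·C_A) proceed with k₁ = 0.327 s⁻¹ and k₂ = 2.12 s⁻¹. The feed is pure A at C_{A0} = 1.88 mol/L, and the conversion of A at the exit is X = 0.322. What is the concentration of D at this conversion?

C_A = C_{A0}(1−X) = 1.275 mol/L.
Both paths are first order in A, so the instantaneous fraction to D is constant: dC_D/d(−C_A) = k₁/(k₁+k₂) = 0.1336.
C_D = 0.1336·(C_{A0}−C_A) = 0.1336×0.6054 = 0.0809 mol/L.

0.0809 mol/L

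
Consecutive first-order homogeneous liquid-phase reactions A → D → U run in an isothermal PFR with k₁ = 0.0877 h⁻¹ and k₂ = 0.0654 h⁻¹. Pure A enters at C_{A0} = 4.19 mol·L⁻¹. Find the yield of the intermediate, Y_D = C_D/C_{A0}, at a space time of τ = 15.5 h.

0.417

For first-order series with pure A initially, C_D(τ) = k₁C_{A0}/(k₂−k₁)·(e^(−k₁τ) − e^(−k₂τ)).
e^(−k₁τ) = e^(−0.0877×15.5) = e^(−1.359) = 0.2568; e^(−k₂τ) = e^(−1.014) = 0.3629.
C_D = 0.0877×4.19/(0.0654−0.0877) × (0.2568−0.3629) = (-16.48)×(-0.1060) = 1.747 mol·L⁻¹.
Y_D = C_D/C_{A0} = 1.747/4.19 = 0.417.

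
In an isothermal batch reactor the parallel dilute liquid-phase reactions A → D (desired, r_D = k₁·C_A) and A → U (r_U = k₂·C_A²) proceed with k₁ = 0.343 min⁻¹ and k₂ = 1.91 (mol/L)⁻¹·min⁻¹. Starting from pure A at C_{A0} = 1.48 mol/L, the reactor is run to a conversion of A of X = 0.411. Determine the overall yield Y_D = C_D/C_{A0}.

C_A = C_{A0}(1−X) = 0.8717 mol/L.
Along a PFR/batch, dC_D/dC_A = −r_D/(r_D+r_U) = −k₁/(k₁+k₂·C_A).
Integrating from C_{A0} to C_A: C_D = (0.343/1.91)·ln[(0.343+1.91·1.48)/(0.343+1.91·0.872)] = 0.1796·ln(3.170/2.008) = 0.08199 mol/L.
Y_D = C_D/C_{A0} = 0.08199/1.48 = 0.0554.

0.0554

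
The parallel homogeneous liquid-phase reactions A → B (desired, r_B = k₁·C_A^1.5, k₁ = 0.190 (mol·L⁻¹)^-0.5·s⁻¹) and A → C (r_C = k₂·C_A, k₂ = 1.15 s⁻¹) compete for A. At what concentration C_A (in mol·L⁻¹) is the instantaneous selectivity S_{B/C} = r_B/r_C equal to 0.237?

S_{B/C} = (k₁/k₂)·C_A^0.5 ⇒ C_A = (S·k₂/k₁)^(2).
= (0.237×1.15/0.190)^(2) = (1.434)^(2) = 2.06 mol·L⁻¹.

2.06 mol·L⁻¹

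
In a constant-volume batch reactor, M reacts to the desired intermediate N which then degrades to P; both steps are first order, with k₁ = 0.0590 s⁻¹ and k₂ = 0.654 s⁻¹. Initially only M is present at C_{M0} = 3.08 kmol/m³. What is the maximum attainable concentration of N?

0.219 kmol/m³

For a first-order series the maximum intermediate yield is C_{N,max}/C_{M0} = (k₁/k₂)^[k₂/(k₂−k₁)].
= (0.0590/0.654)^(0.654/(0.654−0.0590)) = (0.09021)^(1.099) = 0.07107.
C_{N,max} = 0.07107×3.08 = 0.219 kmol/m³.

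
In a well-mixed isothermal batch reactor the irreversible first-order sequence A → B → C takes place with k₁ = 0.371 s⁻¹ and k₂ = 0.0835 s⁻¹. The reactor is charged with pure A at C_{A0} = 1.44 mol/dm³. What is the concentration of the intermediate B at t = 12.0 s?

For first-order series with pure A initially, C_B(t) = k₁C_{A0}/(k₂−k₁)·(e^(−k₁t) − e^(−k₂t)).
e^(−k₁t) = e^(−0.371×12.0) = e^(−4.452) = 0.01166; e^(−k₂t) = e^(−1.002) = 0.3671.
C_B = 0.371×1.44/(0.0835−0.371) × (0.01166−0.3671) = (-1.858)×(-0.3555) = 0.6606 mol/dm³.

0.661 mol/dm³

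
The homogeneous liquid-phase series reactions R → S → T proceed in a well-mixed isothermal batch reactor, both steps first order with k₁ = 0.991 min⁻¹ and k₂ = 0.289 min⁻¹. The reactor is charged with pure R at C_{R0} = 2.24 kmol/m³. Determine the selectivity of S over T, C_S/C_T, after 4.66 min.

0.555

For first-order series with pure R initially, C_S(t) = k₁C_{R0}/(k₂−k₁)·(e^(−k₁t) − e^(−k₂t)).
e^(−k₁t) = e^(−0.991×4.66) = e^(−4.618) = 0.009872; e^(−k₂t) = e^(−1.347) = 0.2601.
C_S = 0.991×2.24/(0.289−0.991) × (0.009872−0.2601) = (-3.162)×(-0.2502) = 0.7912 kmol/m³.
C_R = C_{R0}e^(−k₁t) = 0.02211 kmol/m³, so C_T = C_{R0}−C_R−C_S = 1.427 kmol/m³; C_S/C_T = 0.555.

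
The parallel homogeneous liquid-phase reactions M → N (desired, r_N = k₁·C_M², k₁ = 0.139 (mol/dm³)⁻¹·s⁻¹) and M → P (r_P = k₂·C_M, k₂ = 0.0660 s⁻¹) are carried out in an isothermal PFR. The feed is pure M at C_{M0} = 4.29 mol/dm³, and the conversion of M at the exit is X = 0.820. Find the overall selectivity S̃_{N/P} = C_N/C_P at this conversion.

C_M = C_{M0}(1−X) = 0.7722 mol/dm³.
Along a PFR/batch, dC_P/dC_M = −r_P/(r_N+r_P) = −k₂/(k₂+k₁·C_M).
Integrating from C_{M0} to C_M: C_P = (0.0660/0.139)·ln[(0.0660+0.139·4.29)/(0.0660+0.139·0.772)] = 0.4748·ln(0.6623/0.1733) = 0.6365 mol/dm³.
Then C_N = (C_{M0}−C_M) − C_P = 3.518 − 0.6365 = 2.881 mol/dm³.
S̃_{N/P} = C_N/C_P = 2.881/0.6365 = 4.53.

4.53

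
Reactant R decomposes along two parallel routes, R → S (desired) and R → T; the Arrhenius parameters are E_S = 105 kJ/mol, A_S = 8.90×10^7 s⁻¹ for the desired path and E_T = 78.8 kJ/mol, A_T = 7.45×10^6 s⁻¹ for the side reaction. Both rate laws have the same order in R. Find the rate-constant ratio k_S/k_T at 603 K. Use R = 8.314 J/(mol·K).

k_S/k_T = (A_S/A_T)·exp[−(E_S−E_T)/(RT)] = (A_S/A_T)·exp[(E_T−E_S)/(RT)].
(E_T−E_S)/(RT) = (78.8−105)×10³/(8.314×603) = -26200/5013 = -5.226.
k_S/k_T = (8.90×10^7/7.45×10^6)·exp(-5.226) = 11.95 × 0.005375 = 0.0642.
Since E_S > E_T, raising the temperature improves selectivity toward S.

0.0642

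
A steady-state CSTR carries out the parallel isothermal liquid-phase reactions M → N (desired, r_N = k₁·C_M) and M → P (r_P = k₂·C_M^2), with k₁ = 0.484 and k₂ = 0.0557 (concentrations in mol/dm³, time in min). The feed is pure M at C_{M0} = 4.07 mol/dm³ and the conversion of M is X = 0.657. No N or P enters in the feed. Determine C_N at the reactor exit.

Exit C_M = C_{M0}(1−X) = 4.07×0.343 = 1.396 mol/dm³.
Rates in a CSTR are evaluated at the outlet concentration: r_N = 0.484×1.396 = 0.6757, r_P = 0.0557×1.396^2 = 0.1086.
Fraction of consumed M going to N: r_N/(r_N+r_P) = 0.8616.
C_N = 0.8616·C_{M0}·X = 0.8616×4.07×0.657 = 2.30 mol/dm³.

2.30 mol/dm³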